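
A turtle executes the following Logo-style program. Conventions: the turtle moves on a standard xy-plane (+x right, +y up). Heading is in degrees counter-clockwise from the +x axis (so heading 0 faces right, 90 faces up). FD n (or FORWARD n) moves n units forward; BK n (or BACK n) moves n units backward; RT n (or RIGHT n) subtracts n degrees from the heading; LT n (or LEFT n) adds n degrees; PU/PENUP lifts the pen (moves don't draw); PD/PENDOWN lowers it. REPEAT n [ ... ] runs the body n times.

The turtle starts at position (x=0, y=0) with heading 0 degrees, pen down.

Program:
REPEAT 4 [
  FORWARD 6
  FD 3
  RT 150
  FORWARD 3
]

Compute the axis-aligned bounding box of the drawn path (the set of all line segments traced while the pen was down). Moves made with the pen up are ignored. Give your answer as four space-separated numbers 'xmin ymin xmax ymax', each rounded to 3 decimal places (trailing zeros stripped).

Answer: -1.392 -7.608 9 4.392

Derivation:
Executing turtle program step by step:
Start: pos=(0,0), heading=0, pen down
REPEAT 4 [
  -- iteration 1/4 --
  FD 6: (0,0) -> (6,0) [heading=0, draw]
  FD 3: (6,0) -> (9,0) [heading=0, draw]
  RT 150: heading 0 -> 210
  FD 3: (9,0) -> (6.402,-1.5) [heading=210, draw]
  -- iteration 2/4 --
  FD 6: (6.402,-1.5) -> (1.206,-4.5) [heading=210, draw]
  FD 3: (1.206,-4.5) -> (-1.392,-6) [heading=210, draw]
  RT 150: heading 210 -> 60
  FD 3: (-1.392,-6) -> (0.108,-3.402) [heading=60, draw]
  -- iteration 3/4 --
  FD 6: (0.108,-3.402) -> (3.108,1.794) [heading=60, draw]
  FD 3: (3.108,1.794) -> (4.608,4.392) [heading=60, draw]
  RT 150: heading 60 -> 270
  FD 3: (4.608,4.392) -> (4.608,1.392) [heading=270, draw]
  -- iteration 4/4 --
  FD 6: (4.608,1.392) -> (4.608,-4.608) [heading=270, draw]
  FD 3: (4.608,-4.608) -> (4.608,-7.608) [heading=270, draw]
  RT 150: heading 270 -> 120
  FD 3: (4.608,-7.608) -> (3.108,-5.01) [heading=120, draw]
]
Final: pos=(3.108,-5.01), heading=120, 12 segment(s) drawn

Segment endpoints: x in {-1.392, 0, 0.108, 1.206, 3.108, 3.108, 4.608, 4.608, 4.608, 4.608, 6, 6.402, 9}, y in {-7.608, -6, -5.01, -4.608, -4.5, -3.402, -1.5, 0, 1.392, 1.794, 4.392}
xmin=-1.392, ymin=-7.608, xmax=9, ymax=4.392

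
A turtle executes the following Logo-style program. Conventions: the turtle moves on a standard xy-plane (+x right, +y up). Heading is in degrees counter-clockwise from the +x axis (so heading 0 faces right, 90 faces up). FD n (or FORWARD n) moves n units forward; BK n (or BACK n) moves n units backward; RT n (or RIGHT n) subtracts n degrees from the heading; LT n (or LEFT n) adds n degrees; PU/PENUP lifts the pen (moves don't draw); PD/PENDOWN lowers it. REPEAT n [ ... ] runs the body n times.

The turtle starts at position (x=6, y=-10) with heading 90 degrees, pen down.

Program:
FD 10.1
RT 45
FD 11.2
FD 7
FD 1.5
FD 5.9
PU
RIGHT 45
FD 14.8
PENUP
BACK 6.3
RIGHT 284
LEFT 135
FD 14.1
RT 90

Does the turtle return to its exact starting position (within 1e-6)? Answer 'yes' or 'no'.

Answer: no

Derivation:
Executing turtle program step by step:
Start: pos=(6,-10), heading=90, pen down
FD 10.1: (6,-10) -> (6,0.1) [heading=90, draw]
RT 45: heading 90 -> 45
FD 11.2: (6,0.1) -> (13.92,8.02) [heading=45, draw]
FD 7: (13.92,8.02) -> (18.869,12.969) [heading=45, draw]
FD 1.5: (18.869,12.969) -> (19.93,14.03) [heading=45, draw]
FD 5.9: (19.93,14.03) -> (24.102,18.202) [heading=45, draw]
PU: pen up
RT 45: heading 45 -> 0
FD 14.8: (24.102,18.202) -> (38.902,18.202) [heading=0, move]
PU: pen up
BK 6.3: (38.902,18.202) -> (32.602,18.202) [heading=0, move]
RT 284: heading 0 -> 76
LT 135: heading 76 -> 211
FD 14.1: (32.602,18.202) -> (20.516,10.94) [heading=211, move]
RT 90: heading 211 -> 121
Final: pos=(20.516,10.94), heading=121, 5 segment(s) drawn

Start position: (6, -10)
Final position: (20.516, 10.94)
Distance = 25.479; >= 1e-6 -> NOT closed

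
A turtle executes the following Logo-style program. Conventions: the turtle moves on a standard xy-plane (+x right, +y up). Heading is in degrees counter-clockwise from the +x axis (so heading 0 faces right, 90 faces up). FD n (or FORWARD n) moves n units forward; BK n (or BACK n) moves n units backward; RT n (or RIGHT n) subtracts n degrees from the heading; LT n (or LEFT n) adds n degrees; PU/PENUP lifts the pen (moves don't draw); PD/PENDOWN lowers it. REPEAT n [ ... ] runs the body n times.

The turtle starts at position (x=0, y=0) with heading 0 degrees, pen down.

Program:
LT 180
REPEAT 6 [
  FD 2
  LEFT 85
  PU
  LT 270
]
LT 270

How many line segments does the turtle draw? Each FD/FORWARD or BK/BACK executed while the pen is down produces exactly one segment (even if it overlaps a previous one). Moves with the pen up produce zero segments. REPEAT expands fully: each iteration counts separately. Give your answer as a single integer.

Executing turtle program step by step:
Start: pos=(0,0), heading=0, pen down
LT 180: heading 0 -> 180
REPEAT 6 [
  -- iteration 1/6 --
  FD 2: (0,0) -> (-2,0) [heading=180, draw]
  LT 85: heading 180 -> 265
  PU: pen up
  LT 270: heading 265 -> 175
  -- iteration 2/6 --
  FD 2: (-2,0) -> (-3.992,0.174) [heading=175, move]
  LT 85: heading 175 -> 260
  PU: pen up
  LT 270: heading 260 -> 170
  -- iteration 3/6 --
  FD 2: (-3.992,0.174) -> (-5.962,0.522) [heading=170, move]
  LT 85: heading 170 -> 255
  PU: pen up
  LT 270: heading 255 -> 165
  -- iteration 4/6 --
  FD 2: (-5.962,0.522) -> (-7.894,1.039) [heading=165, move]
  LT 85: heading 165 -> 250
  PU: pen up
  LT 270: heading 250 -> 160
  -- iteration 5/6 --
  FD 2: (-7.894,1.039) -> (-9.773,1.723) [heading=160, move]
  LT 85: heading 160 -> 245
  PU: pen up
  LT 270: heading 245 -> 155
  -- iteration 6/6 --
  FD 2: (-9.773,1.723) -> (-11.586,2.569) [heading=155, move]
  LT 85: heading 155 -> 240
  PU: pen up
  LT 270: heading 240 -> 150
]
LT 270: heading 150 -> 60
Final: pos=(-11.586,2.569), heading=60, 1 segment(s) drawn
Segments drawn: 1

Answer: 1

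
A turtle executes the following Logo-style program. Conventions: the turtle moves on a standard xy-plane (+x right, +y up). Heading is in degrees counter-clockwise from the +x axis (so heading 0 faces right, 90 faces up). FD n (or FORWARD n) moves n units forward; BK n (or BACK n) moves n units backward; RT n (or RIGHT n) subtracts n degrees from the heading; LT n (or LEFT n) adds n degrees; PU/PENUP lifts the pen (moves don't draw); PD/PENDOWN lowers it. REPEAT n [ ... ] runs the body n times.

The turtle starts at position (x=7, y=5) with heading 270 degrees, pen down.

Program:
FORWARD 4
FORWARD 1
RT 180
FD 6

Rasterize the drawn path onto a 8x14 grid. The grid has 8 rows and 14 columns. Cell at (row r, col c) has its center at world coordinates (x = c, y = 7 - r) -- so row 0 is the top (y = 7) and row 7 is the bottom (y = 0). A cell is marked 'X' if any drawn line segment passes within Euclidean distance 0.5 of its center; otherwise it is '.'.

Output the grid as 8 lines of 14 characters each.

Segment 0: (7,5) -> (7,1)
Segment 1: (7,1) -> (7,0)
Segment 2: (7,0) -> (7,6)

Answer: ..............
.......X......
.......X......
.......X......
.......X......
.......X......
.......X......
.......X......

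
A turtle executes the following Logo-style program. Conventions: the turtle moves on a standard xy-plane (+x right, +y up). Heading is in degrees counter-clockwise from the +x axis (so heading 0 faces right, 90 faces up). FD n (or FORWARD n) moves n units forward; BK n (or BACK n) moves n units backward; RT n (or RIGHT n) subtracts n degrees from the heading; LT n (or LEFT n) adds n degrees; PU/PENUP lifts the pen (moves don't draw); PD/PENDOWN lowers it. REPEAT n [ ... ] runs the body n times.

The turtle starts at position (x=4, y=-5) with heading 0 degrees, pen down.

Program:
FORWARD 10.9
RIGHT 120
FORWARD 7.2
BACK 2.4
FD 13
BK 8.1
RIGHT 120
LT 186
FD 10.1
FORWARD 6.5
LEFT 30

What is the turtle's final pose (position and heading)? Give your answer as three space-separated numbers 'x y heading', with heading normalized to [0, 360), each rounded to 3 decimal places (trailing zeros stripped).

Executing turtle program step by step:
Start: pos=(4,-5), heading=0, pen down
FD 10.9: (4,-5) -> (14.9,-5) [heading=0, draw]
RT 120: heading 0 -> 240
FD 7.2: (14.9,-5) -> (11.3,-11.235) [heading=240, draw]
BK 2.4: (11.3,-11.235) -> (12.5,-9.157) [heading=240, draw]
FD 13: (12.5,-9.157) -> (6,-20.415) [heading=240, draw]
BK 8.1: (6,-20.415) -> (10.05,-13.4) [heading=240, draw]
RT 120: heading 240 -> 120
LT 186: heading 120 -> 306
FD 10.1: (10.05,-13.4) -> (15.987,-21.572) [heading=306, draw]
FD 6.5: (15.987,-21.572) -> (19.807,-26.83) [heading=306, draw]
LT 30: heading 306 -> 336
Final: pos=(19.807,-26.83), heading=336, 7 segment(s) drawn

Answer: 19.807 -26.83 336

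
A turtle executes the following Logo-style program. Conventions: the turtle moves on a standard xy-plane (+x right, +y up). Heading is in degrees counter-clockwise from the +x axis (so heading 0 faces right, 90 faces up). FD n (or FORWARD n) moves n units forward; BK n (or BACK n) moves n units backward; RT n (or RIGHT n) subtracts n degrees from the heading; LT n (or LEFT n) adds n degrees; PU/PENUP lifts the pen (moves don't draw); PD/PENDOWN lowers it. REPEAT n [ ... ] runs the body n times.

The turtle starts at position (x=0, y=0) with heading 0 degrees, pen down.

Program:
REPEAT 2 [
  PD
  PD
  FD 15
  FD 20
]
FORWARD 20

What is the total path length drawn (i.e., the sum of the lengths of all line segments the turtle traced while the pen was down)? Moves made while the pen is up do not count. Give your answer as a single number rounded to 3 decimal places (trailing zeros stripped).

Answer: 90

Derivation:
Executing turtle program step by step:
Start: pos=(0,0), heading=0, pen down
REPEAT 2 [
  -- iteration 1/2 --
  PD: pen down
  PD: pen down
  FD 15: (0,0) -> (15,0) [heading=0, draw]
  FD 20: (15,0) -> (35,0) [heading=0, draw]
  -- iteration 2/2 --
  PD: pen down
  PD: pen down
  FD 15: (35,0) -> (50,0) [heading=0, draw]
  FD 20: (50,0) -> (70,0) [heading=0, draw]
]
FD 20: (70,0) -> (90,0) [heading=0, draw]
Final: pos=(90,0), heading=0, 5 segment(s) drawn

Segment lengths:
  seg 1: (0,0) -> (15,0), length = 15
  seg 2: (15,0) -> (35,0), length = 20
  seg 3: (35,0) -> (50,0), length = 15
  seg 4: (50,0) -> (70,0), length = 20
  seg 5: (70,0) -> (90,0), length = 20
Total = 90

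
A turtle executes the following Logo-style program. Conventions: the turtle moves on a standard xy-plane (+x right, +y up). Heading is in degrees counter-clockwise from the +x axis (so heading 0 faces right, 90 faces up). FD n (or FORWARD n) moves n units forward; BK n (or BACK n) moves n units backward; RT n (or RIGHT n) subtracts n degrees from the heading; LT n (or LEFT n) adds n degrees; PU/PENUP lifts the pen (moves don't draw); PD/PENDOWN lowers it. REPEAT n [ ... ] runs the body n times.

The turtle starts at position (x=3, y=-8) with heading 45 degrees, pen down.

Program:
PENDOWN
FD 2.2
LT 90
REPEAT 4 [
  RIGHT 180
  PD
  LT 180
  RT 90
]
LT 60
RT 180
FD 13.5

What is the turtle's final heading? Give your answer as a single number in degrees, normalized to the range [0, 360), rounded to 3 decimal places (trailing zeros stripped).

Executing turtle program step by step:
Start: pos=(3,-8), heading=45, pen down
PD: pen down
FD 2.2: (3,-8) -> (4.556,-6.444) [heading=45, draw]
LT 90: heading 45 -> 135
REPEAT 4 [
  -- iteration 1/4 --
  RT 180: heading 135 -> 315
  PD: pen down
  LT 180: heading 315 -> 135
  RT 90: heading 135 -> 45
  -- iteration 2/4 --
  RT 180: heading 45 -> 225
  PD: pen down
  LT 180: heading 225 -> 45
  RT 90: heading 45 -> 315
  -- iteration 3/4 --
  RT 180: heading 315 -> 135
  PD: pen down
  LT 180: heading 135 -> 315
  RT 90: heading 315 -> 225
  -- iteration 4/4 --
  RT 180: heading 225 -> 45
  PD: pen down
  LT 180: heading 45 -> 225
  RT 90: heading 225 -> 135
]
LT 60: heading 135 -> 195
RT 180: heading 195 -> 15
FD 13.5: (4.556,-6.444) -> (17.596,-2.95) [heading=15, draw]
Final: pos=(17.596,-2.95), heading=15, 2 segment(s) drawn

Answer: 15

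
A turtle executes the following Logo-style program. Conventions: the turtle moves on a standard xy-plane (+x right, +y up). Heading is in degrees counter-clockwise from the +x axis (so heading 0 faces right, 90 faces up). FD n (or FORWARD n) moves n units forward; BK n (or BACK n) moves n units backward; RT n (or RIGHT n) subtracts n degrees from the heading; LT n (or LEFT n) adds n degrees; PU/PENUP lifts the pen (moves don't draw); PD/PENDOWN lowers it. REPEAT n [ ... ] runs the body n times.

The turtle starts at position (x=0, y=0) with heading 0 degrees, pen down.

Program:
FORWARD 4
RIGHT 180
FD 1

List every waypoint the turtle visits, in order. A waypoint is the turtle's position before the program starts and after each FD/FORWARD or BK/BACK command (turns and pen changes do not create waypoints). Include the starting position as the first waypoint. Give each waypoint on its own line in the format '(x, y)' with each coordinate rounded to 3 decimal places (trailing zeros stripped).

Answer: (0, 0)
(4, 0)
(3, 0)

Derivation:
Executing turtle program step by step:
Start: pos=(0,0), heading=0, pen down
FD 4: (0,0) -> (4,0) [heading=0, draw]
RT 180: heading 0 -> 180
FD 1: (4,0) -> (3,0) [heading=180, draw]
Final: pos=(3,0), heading=180, 2 segment(s) drawn
Waypoints (3 total):
(0, 0)
(4, 0)
(3, 0)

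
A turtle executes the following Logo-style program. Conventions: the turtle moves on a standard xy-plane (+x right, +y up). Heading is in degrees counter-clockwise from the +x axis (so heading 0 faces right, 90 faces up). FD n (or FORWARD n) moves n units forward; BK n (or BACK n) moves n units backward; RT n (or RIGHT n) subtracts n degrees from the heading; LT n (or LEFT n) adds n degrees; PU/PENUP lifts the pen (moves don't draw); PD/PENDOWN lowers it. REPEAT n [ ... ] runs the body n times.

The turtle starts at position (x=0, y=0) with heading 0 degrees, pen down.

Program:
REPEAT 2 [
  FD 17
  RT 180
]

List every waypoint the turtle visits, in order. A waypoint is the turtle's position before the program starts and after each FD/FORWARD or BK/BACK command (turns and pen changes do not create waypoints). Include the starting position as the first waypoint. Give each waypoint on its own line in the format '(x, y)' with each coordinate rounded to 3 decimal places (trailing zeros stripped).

Answer: (0, 0)
(17, 0)
(0, 0)

Derivation:
Executing turtle program step by step:
Start: pos=(0,0), heading=0, pen down
REPEAT 2 [
  -- iteration 1/2 --
  FD 17: (0,0) -> (17,0) [heading=0, draw]
  RT 180: heading 0 -> 180
  -- iteration 2/2 --
  FD 17: (17,0) -> (0,0) [heading=180, draw]
  RT 180: heading 180 -> 0
]
Final: pos=(0,0), heading=0, 2 segment(s) drawn
Waypoints (3 total):
(0, 0)
(17, 0)
(0, 0)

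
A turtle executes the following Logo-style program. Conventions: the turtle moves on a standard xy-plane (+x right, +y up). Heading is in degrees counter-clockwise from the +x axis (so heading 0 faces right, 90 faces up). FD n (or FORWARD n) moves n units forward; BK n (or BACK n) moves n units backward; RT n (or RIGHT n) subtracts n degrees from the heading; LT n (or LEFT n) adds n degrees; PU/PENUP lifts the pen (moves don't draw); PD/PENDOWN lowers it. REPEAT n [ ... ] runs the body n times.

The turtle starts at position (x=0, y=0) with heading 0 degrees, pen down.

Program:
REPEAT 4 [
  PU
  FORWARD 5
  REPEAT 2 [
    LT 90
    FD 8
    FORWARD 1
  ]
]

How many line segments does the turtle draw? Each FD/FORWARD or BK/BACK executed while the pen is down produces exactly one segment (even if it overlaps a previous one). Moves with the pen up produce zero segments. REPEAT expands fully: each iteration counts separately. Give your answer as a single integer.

Executing turtle program step by step:
Start: pos=(0,0), heading=0, pen down
REPEAT 4 [
  -- iteration 1/4 --
  PU: pen up
  FD 5: (0,0) -> (5,0) [heading=0, move]
  REPEAT 2 [
    -- iteration 1/2 --
    LT 90: heading 0 -> 90
    FD 8: (5,0) -> (5,8) [heading=90, move]
    FD 1: (5,8) -> (5,9) [heading=90, move]
    -- iteration 2/2 --
    LT 90: heading 90 -> 180
    FD 8: (5,9) -> (-3,9) [heading=180, move]
    FD 1: (-3,9) -> (-4,9) [heading=180, move]
  ]
  -- iteration 2/4 --
  PU: pen up
  FD 5: (-4,9) -> (-9,9) [heading=180, move]
  REPEAT 2 [
    -- iteration 1/2 --
    LT 90: heading 180 -> 270
    FD 8: (-9,9) -> (-9,1) [heading=270, move]
    FD 1: (-9,1) -> (-9,0) [heading=270, move]
    -- iteration 2/2 --
    LT 90: heading 270 -> 0
    FD 8: (-9,0) -> (-1,0) [heading=0, move]
    FD 1: (-1,0) -> (0,0) [heading=0, move]
  ]
  -- iteration 3/4 --
  PU: pen up
  FD 5: (0,0) -> (5,0) [heading=0, move]
  REPEAT 2 [
    -- iteration 1/2 --
    LT 90: heading 0 -> 90
    FD 8: (5,0) -> (5,8) [heading=90, move]
    FD 1: (5,8) -> (5,9) [heading=90, move]
    -- iteration 2/2 --
    LT 90: heading 90 -> 180
    FD 8: (5,9) -> (-3,9) [heading=180, move]
    FD 1: (-3,9) -> (-4,9) [heading=180, move]
  ]
  -- iteration 4/4 --
  PU: pen up
  FD 5: (-4,9) -> (-9,9) [heading=180, move]
  REPEAT 2 [
    -- iteration 1/2 --
    LT 90: heading 180 -> 270
    FD 8: (-9,9) -> (-9,1) [heading=270, move]
    FD 1: (-9,1) -> (-9,0) [heading=270, move]
    -- iteration 2/2 --
    LT 90: heading 270 -> 0
    FD 8: (-9,0) -> (-1,0) [heading=0, move]
    FD 1: (-1,0) -> (0,0) [heading=0, move]
  ]
]
Final: pos=(0,0), heading=0, 0 segment(s) drawn
Segments drawn: 0

Answer: 0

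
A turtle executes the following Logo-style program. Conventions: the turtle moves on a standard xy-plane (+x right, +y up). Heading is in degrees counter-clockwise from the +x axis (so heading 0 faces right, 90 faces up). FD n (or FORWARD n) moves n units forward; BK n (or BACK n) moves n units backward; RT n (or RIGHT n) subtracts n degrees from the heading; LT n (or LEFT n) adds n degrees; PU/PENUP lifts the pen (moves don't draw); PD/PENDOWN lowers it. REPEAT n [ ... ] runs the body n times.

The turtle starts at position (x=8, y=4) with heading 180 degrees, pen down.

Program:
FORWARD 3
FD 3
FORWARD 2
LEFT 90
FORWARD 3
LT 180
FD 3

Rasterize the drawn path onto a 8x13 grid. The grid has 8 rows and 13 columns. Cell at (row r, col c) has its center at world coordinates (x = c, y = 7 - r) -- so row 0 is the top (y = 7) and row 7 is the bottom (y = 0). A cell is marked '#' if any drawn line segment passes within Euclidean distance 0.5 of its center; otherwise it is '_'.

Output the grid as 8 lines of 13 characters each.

Answer: _____________
_____________
_____________
#########____
#____________
#____________
#____________
_____________

Derivation:
Segment 0: (8,4) -> (5,4)
Segment 1: (5,4) -> (2,4)
Segment 2: (2,4) -> (0,4)
Segment 3: (0,4) -> (-0,1)
Segment 4: (-0,1) -> (0,4)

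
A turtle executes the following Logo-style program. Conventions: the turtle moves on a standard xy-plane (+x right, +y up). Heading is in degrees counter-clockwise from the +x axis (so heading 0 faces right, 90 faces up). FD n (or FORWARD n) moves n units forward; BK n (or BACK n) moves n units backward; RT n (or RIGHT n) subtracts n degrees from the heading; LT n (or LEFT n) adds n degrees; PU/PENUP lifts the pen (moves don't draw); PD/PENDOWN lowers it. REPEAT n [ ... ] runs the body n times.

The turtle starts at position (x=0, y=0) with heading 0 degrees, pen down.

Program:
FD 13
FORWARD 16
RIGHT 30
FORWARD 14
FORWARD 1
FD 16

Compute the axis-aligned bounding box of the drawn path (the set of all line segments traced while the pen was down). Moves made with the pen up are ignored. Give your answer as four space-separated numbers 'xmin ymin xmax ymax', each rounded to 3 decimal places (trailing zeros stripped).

Answer: 0 -15.5 55.847 0

Derivation:
Executing turtle program step by step:
Start: pos=(0,0), heading=0, pen down
FD 13: (0,0) -> (13,0) [heading=0, draw]
FD 16: (13,0) -> (29,0) [heading=0, draw]
RT 30: heading 0 -> 330
FD 14: (29,0) -> (41.124,-7) [heading=330, draw]
FD 1: (41.124,-7) -> (41.99,-7.5) [heading=330, draw]
FD 16: (41.99,-7.5) -> (55.847,-15.5) [heading=330, draw]
Final: pos=(55.847,-15.5), heading=330, 5 segment(s) drawn

Segment endpoints: x in {0, 13, 29, 41.124, 41.99, 55.847}, y in {-15.5, -7.5, -7, 0}
xmin=0, ymin=-15.5, xmax=55.847, ymax=0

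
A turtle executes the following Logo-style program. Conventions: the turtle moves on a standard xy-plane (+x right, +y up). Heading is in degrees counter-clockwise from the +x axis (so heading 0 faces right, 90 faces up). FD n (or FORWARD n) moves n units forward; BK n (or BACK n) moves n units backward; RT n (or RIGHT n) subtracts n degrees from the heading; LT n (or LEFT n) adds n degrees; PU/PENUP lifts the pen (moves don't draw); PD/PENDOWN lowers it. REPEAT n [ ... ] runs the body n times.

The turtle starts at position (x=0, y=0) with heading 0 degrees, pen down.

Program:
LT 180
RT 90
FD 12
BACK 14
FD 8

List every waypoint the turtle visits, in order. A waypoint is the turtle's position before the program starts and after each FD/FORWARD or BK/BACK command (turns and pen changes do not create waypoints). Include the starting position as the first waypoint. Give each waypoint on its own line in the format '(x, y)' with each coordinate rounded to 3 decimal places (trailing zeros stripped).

Answer: (0, 0)
(0, 12)
(0, -2)
(0, 6)

Derivation:
Executing turtle program step by step:
Start: pos=(0,0), heading=0, pen down
LT 180: heading 0 -> 180
RT 90: heading 180 -> 90
FD 12: (0,0) -> (0,12) [heading=90, draw]
BK 14: (0,12) -> (0,-2) [heading=90, draw]
FD 8: (0,-2) -> (0,6) [heading=90, draw]
Final: pos=(0,6), heading=90, 3 segment(s) drawn
Waypoints (4 total):
(0, 0)
(0, 12)
(0, -2)
(0, 6)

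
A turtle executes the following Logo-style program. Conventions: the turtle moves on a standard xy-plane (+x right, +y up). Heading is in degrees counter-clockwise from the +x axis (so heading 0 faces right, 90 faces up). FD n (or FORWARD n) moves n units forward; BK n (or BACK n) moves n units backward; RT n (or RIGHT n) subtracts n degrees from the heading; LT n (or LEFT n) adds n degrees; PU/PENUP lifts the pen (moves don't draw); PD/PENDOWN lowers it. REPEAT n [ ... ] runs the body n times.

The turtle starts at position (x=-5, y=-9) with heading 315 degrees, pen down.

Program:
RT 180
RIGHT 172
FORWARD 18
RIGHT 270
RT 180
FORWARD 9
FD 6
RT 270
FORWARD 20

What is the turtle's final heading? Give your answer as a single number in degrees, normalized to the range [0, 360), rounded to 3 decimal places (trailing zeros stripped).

Executing turtle program step by step:
Start: pos=(-5,-9), heading=315, pen down
RT 180: heading 315 -> 135
RT 172: heading 135 -> 323
FD 18: (-5,-9) -> (9.375,-19.833) [heading=323, draw]
RT 270: heading 323 -> 53
RT 180: heading 53 -> 233
FD 9: (9.375,-19.833) -> (3.959,-27.02) [heading=233, draw]
FD 6: (3.959,-27.02) -> (0.348,-31.812) [heading=233, draw]
RT 270: heading 233 -> 323
FD 20: (0.348,-31.812) -> (16.321,-43.849) [heading=323, draw]
Final: pos=(16.321,-43.849), heading=323, 4 segment(s) drawn

Answer: 323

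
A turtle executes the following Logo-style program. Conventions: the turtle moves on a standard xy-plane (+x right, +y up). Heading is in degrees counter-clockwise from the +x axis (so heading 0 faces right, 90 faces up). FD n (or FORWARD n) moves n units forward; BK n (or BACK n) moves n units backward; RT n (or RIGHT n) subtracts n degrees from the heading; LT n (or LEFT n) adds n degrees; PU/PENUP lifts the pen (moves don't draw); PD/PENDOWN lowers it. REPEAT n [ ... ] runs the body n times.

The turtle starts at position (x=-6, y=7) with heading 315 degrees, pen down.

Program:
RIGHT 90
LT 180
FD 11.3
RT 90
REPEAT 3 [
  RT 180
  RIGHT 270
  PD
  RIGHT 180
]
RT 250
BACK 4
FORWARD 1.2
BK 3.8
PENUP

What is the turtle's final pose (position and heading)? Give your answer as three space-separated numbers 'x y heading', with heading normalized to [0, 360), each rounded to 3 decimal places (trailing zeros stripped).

Executing turtle program step by step:
Start: pos=(-6,7), heading=315, pen down
RT 90: heading 315 -> 225
LT 180: heading 225 -> 45
FD 11.3: (-6,7) -> (1.99,14.99) [heading=45, draw]
RT 90: heading 45 -> 315
REPEAT 3 [
  -- iteration 1/3 --
  RT 180: heading 315 -> 135
  RT 270: heading 135 -> 225
  PD: pen down
  RT 180: heading 225 -> 45
  -- iteration 2/3 --
  RT 180: heading 45 -> 225
  RT 270: heading 225 -> 315
  PD: pen down
  RT 180: heading 315 -> 135
  -- iteration 3/3 --
  RT 180: heading 135 -> 315
  RT 270: heading 315 -> 45
  PD: pen down
  RT 180: heading 45 -> 225
]
RT 250: heading 225 -> 335
BK 4: (1.99,14.99) -> (-1.635,16.681) [heading=335, draw]
FD 1.2: (-1.635,16.681) -> (-0.547,16.174) [heading=335, draw]
BK 3.8: (-0.547,16.174) -> (-3.991,17.78) [heading=335, draw]
PU: pen up
Final: pos=(-3.991,17.78), heading=335, 4 segment(s) drawn

Answer: -3.991 17.78 335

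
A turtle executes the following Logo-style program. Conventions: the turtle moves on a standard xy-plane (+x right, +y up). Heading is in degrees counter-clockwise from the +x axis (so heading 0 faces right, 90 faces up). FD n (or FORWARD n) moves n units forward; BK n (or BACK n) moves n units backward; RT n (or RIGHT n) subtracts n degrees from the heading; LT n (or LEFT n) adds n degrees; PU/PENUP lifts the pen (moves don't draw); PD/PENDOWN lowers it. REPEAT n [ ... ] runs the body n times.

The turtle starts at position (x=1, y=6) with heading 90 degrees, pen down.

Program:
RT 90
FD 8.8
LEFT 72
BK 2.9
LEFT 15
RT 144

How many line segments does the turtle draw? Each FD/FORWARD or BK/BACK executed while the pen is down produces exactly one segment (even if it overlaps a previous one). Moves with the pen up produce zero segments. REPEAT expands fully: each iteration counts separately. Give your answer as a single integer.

Answer: 2

Derivation:
Executing turtle program step by step:
Start: pos=(1,6), heading=90, pen down
RT 90: heading 90 -> 0
FD 8.8: (1,6) -> (9.8,6) [heading=0, draw]
LT 72: heading 0 -> 72
BK 2.9: (9.8,6) -> (8.904,3.242) [heading=72, draw]
LT 15: heading 72 -> 87
RT 144: heading 87 -> 303
Final: pos=(8.904,3.242), heading=303, 2 segment(s) drawn
Segments drawn: 2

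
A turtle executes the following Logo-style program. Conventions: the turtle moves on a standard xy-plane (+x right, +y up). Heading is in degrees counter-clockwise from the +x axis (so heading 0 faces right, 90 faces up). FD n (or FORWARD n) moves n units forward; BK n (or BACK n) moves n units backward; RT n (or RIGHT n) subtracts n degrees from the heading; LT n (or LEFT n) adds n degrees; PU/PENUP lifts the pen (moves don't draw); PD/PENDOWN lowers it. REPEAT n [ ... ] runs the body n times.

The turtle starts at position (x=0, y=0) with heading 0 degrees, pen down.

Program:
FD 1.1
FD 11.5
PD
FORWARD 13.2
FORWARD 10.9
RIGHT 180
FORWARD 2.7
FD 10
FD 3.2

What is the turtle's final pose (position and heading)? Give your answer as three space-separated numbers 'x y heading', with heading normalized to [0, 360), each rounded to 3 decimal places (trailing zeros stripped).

Answer: 20.8 0 180

Derivation:
Executing turtle program step by step:
Start: pos=(0,0), heading=0, pen down
FD 1.1: (0,0) -> (1.1,0) [heading=0, draw]
FD 11.5: (1.1,0) -> (12.6,0) [heading=0, draw]
PD: pen down
FD 13.2: (12.6,0) -> (25.8,0) [heading=0, draw]
FD 10.9: (25.8,0) -> (36.7,0) [heading=0, draw]
RT 180: heading 0 -> 180
FD 2.7: (36.7,0) -> (34,0) [heading=180, draw]
FD 10: (34,0) -> (24,0) [heading=180, draw]
FD 3.2: (24,0) -> (20.8,0) [heading=180, draw]
Final: pos=(20.8,0), heading=180, 7 segment(s) drawn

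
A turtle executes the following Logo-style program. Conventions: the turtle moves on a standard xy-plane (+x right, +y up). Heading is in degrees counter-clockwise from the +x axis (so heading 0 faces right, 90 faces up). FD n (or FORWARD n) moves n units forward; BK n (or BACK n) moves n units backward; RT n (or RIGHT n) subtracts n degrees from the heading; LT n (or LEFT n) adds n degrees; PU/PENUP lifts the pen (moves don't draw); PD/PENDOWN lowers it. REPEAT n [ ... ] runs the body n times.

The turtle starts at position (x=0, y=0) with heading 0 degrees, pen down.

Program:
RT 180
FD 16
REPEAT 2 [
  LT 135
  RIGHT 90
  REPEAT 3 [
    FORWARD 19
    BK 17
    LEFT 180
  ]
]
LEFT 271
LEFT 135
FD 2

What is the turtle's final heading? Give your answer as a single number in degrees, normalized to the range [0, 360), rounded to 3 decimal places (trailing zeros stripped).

Answer: 316

Derivation:
Executing turtle program step by step:
Start: pos=(0,0), heading=0, pen down
RT 180: heading 0 -> 180
FD 16: (0,0) -> (-16,0) [heading=180, draw]
REPEAT 2 [
  -- iteration 1/2 --
  LT 135: heading 180 -> 315
  RT 90: heading 315 -> 225
  REPEAT 3 [
    -- iteration 1/3 --
    FD 19: (-16,0) -> (-29.435,-13.435) [heading=225, draw]
    BK 17: (-29.435,-13.435) -> (-17.414,-1.414) [heading=225, draw]
    LT 180: heading 225 -> 45
    -- iteration 2/3 --
    FD 19: (-17.414,-1.414) -> (-3.979,12.021) [heading=45, draw]
    BK 17: (-3.979,12.021) -> (-16,0) [heading=45, draw]
    LT 180: heading 45 -> 225
    -- iteration 3/3 --
    FD 19: (-16,0) -> (-29.435,-13.435) [heading=225, draw]
    BK 17: (-29.435,-13.435) -> (-17.414,-1.414) [heading=225, draw]
    LT 180: heading 225 -> 45
  ]
  -- iteration 2/2 --
  LT 135: heading 45 -> 180
  RT 90: heading 180 -> 90
  REPEAT 3 [
    -- iteration 1/3 --
    FD 19: (-17.414,-1.414) -> (-17.414,17.586) [heading=90, draw]
    BK 17: (-17.414,17.586) -> (-17.414,0.586) [heading=90, draw]
    LT 180: heading 90 -> 270
    -- iteration 2/3 --
    FD 19: (-17.414,0.586) -> (-17.414,-18.414) [heading=270, draw]
    BK 17: (-17.414,-18.414) -> (-17.414,-1.414) [heading=270, draw]
    LT 180: heading 270 -> 90
    -- iteration 3/3 --
    FD 19: (-17.414,-1.414) -> (-17.414,17.586) [heading=90, draw]
    BK 17: (-17.414,17.586) -> (-17.414,0.586) [heading=90, draw]
    LT 180: heading 90 -> 270
  ]
]
LT 271: heading 270 -> 181
LT 135: heading 181 -> 316
FD 2: (-17.414,0.586) -> (-15.976,-0.804) [heading=316, draw]
Final: pos=(-15.976,-0.804), heading=316, 14 segment(s) drawn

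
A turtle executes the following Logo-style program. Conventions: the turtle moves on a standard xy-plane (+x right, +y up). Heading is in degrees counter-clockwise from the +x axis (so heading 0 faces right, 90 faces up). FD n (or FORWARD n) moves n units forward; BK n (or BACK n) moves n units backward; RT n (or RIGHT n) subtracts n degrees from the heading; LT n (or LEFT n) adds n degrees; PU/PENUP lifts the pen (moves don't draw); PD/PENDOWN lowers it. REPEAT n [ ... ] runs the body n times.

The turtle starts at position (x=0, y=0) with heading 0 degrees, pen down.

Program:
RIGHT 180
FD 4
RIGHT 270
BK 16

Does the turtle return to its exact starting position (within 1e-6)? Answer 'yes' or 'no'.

Executing turtle program step by step:
Start: pos=(0,0), heading=0, pen down
RT 180: heading 0 -> 180
FD 4: (0,0) -> (-4,0) [heading=180, draw]
RT 270: heading 180 -> 270
BK 16: (-4,0) -> (-4,16) [heading=270, draw]
Final: pos=(-4,16), heading=270, 2 segment(s) drawn

Start position: (0, 0)
Final position: (-4, 16)
Distance = 16.492; >= 1e-6 -> NOT closed

Answer: no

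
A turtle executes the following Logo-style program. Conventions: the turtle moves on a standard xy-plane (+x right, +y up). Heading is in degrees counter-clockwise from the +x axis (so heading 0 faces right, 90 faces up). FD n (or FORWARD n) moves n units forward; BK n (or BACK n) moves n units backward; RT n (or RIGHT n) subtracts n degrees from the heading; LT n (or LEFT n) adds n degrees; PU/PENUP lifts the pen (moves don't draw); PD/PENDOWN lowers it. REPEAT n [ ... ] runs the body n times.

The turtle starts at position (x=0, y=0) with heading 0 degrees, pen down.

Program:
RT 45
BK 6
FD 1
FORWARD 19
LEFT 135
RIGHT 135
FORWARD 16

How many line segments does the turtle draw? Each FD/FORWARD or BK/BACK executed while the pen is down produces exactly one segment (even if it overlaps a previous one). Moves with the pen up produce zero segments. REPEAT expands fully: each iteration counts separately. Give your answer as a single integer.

Answer: 4

Derivation:
Executing turtle program step by step:
Start: pos=(0,0), heading=0, pen down
RT 45: heading 0 -> 315
BK 6: (0,0) -> (-4.243,4.243) [heading=315, draw]
FD 1: (-4.243,4.243) -> (-3.536,3.536) [heading=315, draw]
FD 19: (-3.536,3.536) -> (9.899,-9.899) [heading=315, draw]
LT 135: heading 315 -> 90
RT 135: heading 90 -> 315
FD 16: (9.899,-9.899) -> (21.213,-21.213) [heading=315, draw]
Final: pos=(21.213,-21.213), heading=315, 4 segment(s) drawn
Segments drawn: 4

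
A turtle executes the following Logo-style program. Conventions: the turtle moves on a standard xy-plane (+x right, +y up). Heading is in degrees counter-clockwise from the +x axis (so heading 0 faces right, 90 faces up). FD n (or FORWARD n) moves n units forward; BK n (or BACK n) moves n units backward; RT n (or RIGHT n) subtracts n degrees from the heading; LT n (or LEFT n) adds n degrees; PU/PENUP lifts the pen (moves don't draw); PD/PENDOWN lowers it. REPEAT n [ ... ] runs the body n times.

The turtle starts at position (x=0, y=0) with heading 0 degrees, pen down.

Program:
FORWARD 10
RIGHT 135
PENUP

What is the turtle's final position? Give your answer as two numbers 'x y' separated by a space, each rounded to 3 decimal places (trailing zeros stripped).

Answer: 10 0

Derivation:
Executing turtle program step by step:
Start: pos=(0,0), heading=0, pen down
FD 10: (0,0) -> (10,0) [heading=0, draw]
RT 135: heading 0 -> 225
PU: pen up
Final: pos=(10,0), heading=225, 1 segment(s) drawn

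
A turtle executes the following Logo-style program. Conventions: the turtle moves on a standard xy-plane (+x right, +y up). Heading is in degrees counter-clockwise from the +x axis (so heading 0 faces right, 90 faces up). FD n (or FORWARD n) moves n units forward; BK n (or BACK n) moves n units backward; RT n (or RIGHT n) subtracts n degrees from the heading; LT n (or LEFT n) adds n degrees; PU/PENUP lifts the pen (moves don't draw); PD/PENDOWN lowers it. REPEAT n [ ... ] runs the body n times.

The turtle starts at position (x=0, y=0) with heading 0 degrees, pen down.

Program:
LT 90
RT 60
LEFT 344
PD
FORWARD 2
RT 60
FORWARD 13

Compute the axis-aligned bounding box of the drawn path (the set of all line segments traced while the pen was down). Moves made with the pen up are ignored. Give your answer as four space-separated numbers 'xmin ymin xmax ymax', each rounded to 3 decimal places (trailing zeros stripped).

Answer: 0 -8.868 10.971 0.484

Derivation:
Executing turtle program step by step:
Start: pos=(0,0), heading=0, pen down
LT 90: heading 0 -> 90
RT 60: heading 90 -> 30
LT 344: heading 30 -> 14
PD: pen down
FD 2: (0,0) -> (1.941,0.484) [heading=14, draw]
RT 60: heading 14 -> 314
FD 13: (1.941,0.484) -> (10.971,-8.868) [heading=314, draw]
Final: pos=(10.971,-8.868), heading=314, 2 segment(s) drawn

Segment endpoints: x in {0, 1.941, 10.971}, y in {-8.868, 0, 0.484}
xmin=0, ymin=-8.868, xmax=10.971, ymax=0.484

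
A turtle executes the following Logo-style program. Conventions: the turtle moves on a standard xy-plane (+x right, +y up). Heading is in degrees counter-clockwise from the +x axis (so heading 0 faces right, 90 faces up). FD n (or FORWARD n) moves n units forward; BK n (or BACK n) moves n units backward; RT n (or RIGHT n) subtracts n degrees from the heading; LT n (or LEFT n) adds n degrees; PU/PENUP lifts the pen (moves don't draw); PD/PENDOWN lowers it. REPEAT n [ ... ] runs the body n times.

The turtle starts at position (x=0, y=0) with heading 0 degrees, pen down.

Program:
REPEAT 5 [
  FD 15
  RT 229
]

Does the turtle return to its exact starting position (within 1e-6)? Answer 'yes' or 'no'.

Executing turtle program step by step:
Start: pos=(0,0), heading=0, pen down
REPEAT 5 [
  -- iteration 1/5 --
  FD 15: (0,0) -> (15,0) [heading=0, draw]
  RT 229: heading 0 -> 131
  -- iteration 2/5 --
  FD 15: (15,0) -> (5.159,11.321) [heading=131, draw]
  RT 229: heading 131 -> 262
  -- iteration 3/5 --
  FD 15: (5.159,11.321) -> (3.072,-3.533) [heading=262, draw]
  RT 229: heading 262 -> 33
  -- iteration 4/5 --
  FD 15: (3.072,-3.533) -> (15.652,4.636) [heading=33, draw]
  RT 229: heading 33 -> 164
  -- iteration 5/5 --
  FD 15: (15.652,4.636) -> (1.233,8.771) [heading=164, draw]
  RT 229: heading 164 -> 295
]
Final: pos=(1.233,8.771), heading=295, 5 segment(s) drawn

Start position: (0, 0)
Final position: (1.233, 8.771)
Distance = 8.857; >= 1e-6 -> NOT closed

Answer: no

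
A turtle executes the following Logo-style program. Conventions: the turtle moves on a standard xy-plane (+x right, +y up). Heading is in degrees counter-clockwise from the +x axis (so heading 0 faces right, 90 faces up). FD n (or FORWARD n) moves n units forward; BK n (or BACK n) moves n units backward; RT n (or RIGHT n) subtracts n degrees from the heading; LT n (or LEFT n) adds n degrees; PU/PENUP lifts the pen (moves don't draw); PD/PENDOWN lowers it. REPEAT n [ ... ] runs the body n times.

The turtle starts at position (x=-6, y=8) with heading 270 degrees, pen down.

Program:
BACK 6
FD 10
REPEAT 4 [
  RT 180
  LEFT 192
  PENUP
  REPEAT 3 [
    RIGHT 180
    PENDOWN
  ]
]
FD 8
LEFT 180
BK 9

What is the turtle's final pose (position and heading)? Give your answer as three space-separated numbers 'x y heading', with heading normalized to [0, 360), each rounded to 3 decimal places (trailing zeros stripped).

Answer: 6.633 -7.375 138

Derivation:
Executing turtle program step by step:
Start: pos=(-6,8), heading=270, pen down
BK 6: (-6,8) -> (-6,14) [heading=270, draw]
FD 10: (-6,14) -> (-6,4) [heading=270, draw]
REPEAT 4 [
  -- iteration 1/4 --
  RT 180: heading 270 -> 90
  LT 192: heading 90 -> 282
  PU: pen up
  REPEAT 3 [
    -- iteration 1/3 --
    RT 180: heading 282 -> 102
    PD: pen down
    -- iteration 2/3 --
    RT 180: heading 102 -> 282
    PD: pen down
    -- iteration 3/3 --
    RT 180: heading 282 -> 102
    PD: pen down
  ]
  -- iteration 2/4 --
  RT 180: heading 102 -> 282
  LT 192: heading 282 -> 114
  PU: pen up
  REPEAT 3 [
    -- iteration 1/3 --
    RT 180: heading 114 -> 294
    PD: pen down
    -- iteration 2/3 --
    RT 180: heading 294 -> 114
    PD: pen down
    -- iteration 3/3 --
    RT 180: heading 114 -> 294
    PD: pen down
  ]
  -- iteration 3/4 --
  RT 180: heading 294 -> 114
  LT 192: heading 114 -> 306
  PU: pen up
  REPEAT 3 [
    -- iteration 1/3 --
    RT 180: heading 306 -> 126
    PD: pen down
    -- iteration 2/3 --
    RT 180: heading 126 -> 306
    PD: pen down
    -- iteration 3/3 --
    RT 180: heading 306 -> 126
    PD: pen down
  ]
  -- iteration 4/4 --
  RT 180: heading 126 -> 306
  LT 192: heading 306 -> 138
  PU: pen up
  REPEAT 3 [
    -- iteration 1/3 --
    RT 180: heading 138 -> 318
    PD: pen down
    -- iteration 2/3 --
    RT 180: heading 318 -> 138
    PD: pen down
    -- iteration 3/3 --
    RT 180: heading 138 -> 318
    PD: pen down
  ]
]
FD 8: (-6,4) -> (-0.055,-1.353) [heading=318, draw]
LT 180: heading 318 -> 138
BK 9: (-0.055,-1.353) -> (6.633,-7.375) [heading=138, draw]
Final: pos=(6.633,-7.375), heading=138, 4 segment(s) drawn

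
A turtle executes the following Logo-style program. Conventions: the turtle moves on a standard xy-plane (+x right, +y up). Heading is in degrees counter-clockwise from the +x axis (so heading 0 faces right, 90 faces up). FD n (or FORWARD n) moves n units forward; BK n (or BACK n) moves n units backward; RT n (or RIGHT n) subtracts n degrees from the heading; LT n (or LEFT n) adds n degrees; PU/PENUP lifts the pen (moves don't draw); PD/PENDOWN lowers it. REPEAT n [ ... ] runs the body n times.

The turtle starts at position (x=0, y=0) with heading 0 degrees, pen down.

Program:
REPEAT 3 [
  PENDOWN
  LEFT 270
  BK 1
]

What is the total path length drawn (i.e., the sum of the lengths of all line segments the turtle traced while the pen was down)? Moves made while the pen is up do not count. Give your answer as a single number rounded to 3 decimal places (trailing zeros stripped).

Executing turtle program step by step:
Start: pos=(0,0), heading=0, pen down
REPEAT 3 [
  -- iteration 1/3 --
  PD: pen down
  LT 270: heading 0 -> 270
  BK 1: (0,0) -> (0,1) [heading=270, draw]
  -- iteration 2/3 --
  PD: pen down
  LT 270: heading 270 -> 180
  BK 1: (0,1) -> (1,1) [heading=180, draw]
  -- iteration 3/3 --
  PD: pen down
  LT 270: heading 180 -> 90
  BK 1: (1,1) -> (1,0) [heading=90, draw]
]
Final: pos=(1,0), heading=90, 3 segment(s) drawn

Segment lengths:
  seg 1: (0,0) -> (0,1), length = 1
  seg 2: (0,1) -> (1,1), length = 1
  seg 3: (1,1) -> (1,0), length = 1
Total = 3

Answer: 3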